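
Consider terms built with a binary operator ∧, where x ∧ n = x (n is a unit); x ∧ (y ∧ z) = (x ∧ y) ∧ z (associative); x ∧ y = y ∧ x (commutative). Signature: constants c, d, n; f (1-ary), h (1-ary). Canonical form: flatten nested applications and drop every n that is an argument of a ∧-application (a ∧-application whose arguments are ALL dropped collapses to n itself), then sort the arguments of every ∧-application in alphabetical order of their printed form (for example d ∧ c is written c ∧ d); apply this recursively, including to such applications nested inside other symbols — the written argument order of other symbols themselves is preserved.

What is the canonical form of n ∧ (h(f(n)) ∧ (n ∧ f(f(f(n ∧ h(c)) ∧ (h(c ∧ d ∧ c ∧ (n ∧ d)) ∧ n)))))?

Flatten:  n ∧ h(f(n)) ∧ n ∧ f(f(f(n ∧ h(c)) ∧ (h(c ∧ d ∧ c ∧ (n ∧ d)) ∧ n)))
Simplify inside:  f(f(f(n ∧ h(c)) ∧ (h(c ∧ d ∧ c ∧ (n ∧ d)) ∧ n)))  →  f(f(f(h(c)) ∧ h(c ∧ c ∧ d ∧ d)))
Drop the unit:  drop n (×2)
Order the arguments:  f(f(f(h(c)) ∧ h(c ∧ c ∧ d ∧ d))) ∧ h(f(n))

Answer: f(f(f(h(c)) ∧ h(c ∧ c ∧ d ∧ d))) ∧ h(f(n))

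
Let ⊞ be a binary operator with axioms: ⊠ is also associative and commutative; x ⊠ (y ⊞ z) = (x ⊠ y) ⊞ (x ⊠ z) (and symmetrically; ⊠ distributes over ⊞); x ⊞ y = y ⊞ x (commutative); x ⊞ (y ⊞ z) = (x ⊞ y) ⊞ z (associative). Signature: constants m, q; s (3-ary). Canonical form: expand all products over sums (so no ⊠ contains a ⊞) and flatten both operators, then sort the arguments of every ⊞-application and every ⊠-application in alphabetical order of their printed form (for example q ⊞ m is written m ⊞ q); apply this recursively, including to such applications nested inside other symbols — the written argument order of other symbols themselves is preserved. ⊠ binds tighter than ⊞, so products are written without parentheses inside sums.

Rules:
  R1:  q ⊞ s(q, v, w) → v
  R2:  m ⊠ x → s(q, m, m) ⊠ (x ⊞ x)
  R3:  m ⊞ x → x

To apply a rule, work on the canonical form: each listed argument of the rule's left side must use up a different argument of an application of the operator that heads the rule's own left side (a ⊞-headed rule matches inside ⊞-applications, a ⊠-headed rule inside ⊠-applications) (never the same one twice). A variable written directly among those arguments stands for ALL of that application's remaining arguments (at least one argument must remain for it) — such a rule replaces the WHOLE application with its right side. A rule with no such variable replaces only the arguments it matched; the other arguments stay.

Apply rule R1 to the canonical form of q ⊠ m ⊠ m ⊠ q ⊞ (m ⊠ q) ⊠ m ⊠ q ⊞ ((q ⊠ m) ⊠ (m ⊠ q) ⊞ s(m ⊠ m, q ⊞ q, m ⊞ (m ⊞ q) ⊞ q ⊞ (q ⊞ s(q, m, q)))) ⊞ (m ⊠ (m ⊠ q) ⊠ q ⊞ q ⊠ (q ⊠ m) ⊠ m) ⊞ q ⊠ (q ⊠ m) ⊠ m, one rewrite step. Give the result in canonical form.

Canonical form:  m ⊠ m ⊠ q ⊠ q ⊞ m ⊠ m ⊠ q ⊠ q ⊞ m ⊠ m ⊠ q ⊠ q ⊞ m ⊠ m ⊠ q ⊠ q ⊞ m ⊠ m ⊠ q ⊠ q ⊞ m ⊠ m ⊠ q ⊠ q ⊞ s(m ⊠ m, q ⊞ q, m ⊞ m ⊞ q ⊞ q ⊞ q ⊞ s(q, m, q))
Apply R1:  consuming q, s(q, m, q);  v := m, w := q
Giving:  m ⊠ m ⊠ q ⊠ q ⊞ m ⊠ m ⊠ q ⊠ q ⊞ m ⊠ m ⊠ q ⊠ q ⊞ m ⊠ m ⊠ q ⊠ q ⊞ m ⊠ m ⊠ q ⊠ q ⊞ m ⊠ m ⊠ q ⊠ q ⊞ s(m ⊠ m, q ⊞ q, m ⊞ m ⊞ m ⊞ q ⊞ q)

Answer: m ⊠ m ⊠ q ⊠ q ⊞ m ⊠ m ⊠ q ⊠ q ⊞ m ⊠ m ⊠ q ⊠ q ⊞ m ⊠ m ⊠ q ⊠ q ⊞ m ⊠ m ⊠ q ⊠ q ⊞ m ⊠ m ⊠ q ⊠ q ⊞ s(m ⊠ m, q ⊞ q, m ⊞ m ⊞ m ⊞ q ⊞ q)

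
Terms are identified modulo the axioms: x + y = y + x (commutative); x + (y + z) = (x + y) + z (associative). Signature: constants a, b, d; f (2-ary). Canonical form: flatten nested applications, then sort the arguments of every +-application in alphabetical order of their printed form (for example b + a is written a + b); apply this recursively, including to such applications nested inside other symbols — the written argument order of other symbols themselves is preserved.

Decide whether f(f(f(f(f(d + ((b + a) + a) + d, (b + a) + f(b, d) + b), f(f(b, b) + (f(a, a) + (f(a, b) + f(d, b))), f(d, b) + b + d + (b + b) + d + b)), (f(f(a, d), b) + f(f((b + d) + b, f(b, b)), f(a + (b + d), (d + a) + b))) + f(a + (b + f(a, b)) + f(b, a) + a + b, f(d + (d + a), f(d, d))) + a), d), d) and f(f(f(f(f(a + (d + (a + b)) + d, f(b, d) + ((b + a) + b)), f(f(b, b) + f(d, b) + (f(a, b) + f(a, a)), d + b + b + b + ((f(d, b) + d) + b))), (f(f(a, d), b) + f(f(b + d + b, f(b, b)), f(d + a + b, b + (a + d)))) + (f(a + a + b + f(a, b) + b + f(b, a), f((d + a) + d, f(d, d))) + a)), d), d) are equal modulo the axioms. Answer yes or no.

Left:  f(f(f(f(f(d + ((b + a) + a) + d, (b + a) + f(b, d) + b), f(f(b, b) + (f(a, a) + (f(a, b) + f(d, b))), f(d, b) + b + d + (b + b) + d + b)), (f(f(a, d), b) + f(f((b + d) + b, f(b, b)), f(a + (b + d), (d + a) + b))) + f(a + (b + f(a, b)) + f(b, a) + a + b, f(d + (d + a), f(d, d))) + a), d), d)
  Work inside:  (f(f(a, d), b) + f(f((b + d) + b, f(b, b)), f(a + (b + d), (d + a) + b))) + f(a + (b + f(a, b)) + f(b, a) + a + b, f(d + (d + a), f(d, d))) + a
  Merge nested applications:  f(f(a, d), b) + f(f((b + d) + b, f(b, b)), f(a + (b + d), (d + a) + b)) + f(a + (b + f(a, b)) + f(b, a) + a + b, f(d + (d + a), f(d, d))) + a
  Canonicalize subterm:  f(f((b + d) + b, f(b, b)), f(a + (b + d), (d + a) + b))  →  f(f(b + b + d, f(b, b)), f(a + b + d, a + b + d))
  Canonicalize subterm:  f(a + (b + f(a, b)) + f(b, a) + a + b, f(d + (d + a), f(d, d)))  →  f(a + a + b + b + f(a, b) + f(b, a), f(a + d + d, f(d, d)))
  Sort arguments:  a + f(a + a + b + b + f(a, b) + f(b, a), f(a + d + d, f(d, d))) + f(f(a, d), b) + f(f(b + b + d, f(b, b)), f(a + b + d, a + b + d))
  Reassemble:  f(f(f(f(f(a + a + b + d + d, a + b + b + f(b, d)), f(f(a, a) + f(a, b) + f(b, b) + f(d, b), b + b + b + b + d + d + f(d, b))), a + f(a + a + b + b + f(a, b) + f(b, a), f(a + d + d, f(d, d))) + f(f(a, d), b) + f(f(b + b + d, f(b, b)), f(a + b + d, a + b + d))), d), d)
Right:  f(f(f(f(f(a + (d + (a + b)) + d, f(b, d) + ((b + a) + b)), f(f(b, b) + f(d, b) + (f(a, b) + f(a, a)), d + b + b + b + ((f(d, b) + d) + b))), (f(f(a, d), b) + f(f(b + d + b, f(b, b)), f(d + a + b, b + (a + d)))) + (f(a + a + b + f(a, b) + b + f(b, a), f((d + a) + d, f(d, d))) + a)), d), d)
  Descend into:  (f(f(a, d), b) + f(f(b + d + b, f(b, b)), f(d + a + b, b + (a + d)))) + (f(a + a + b + f(a, b) + b + f(b, a), f((d + a) + d, f(d, d))) + a)
  Merge nested applications:  f(f(a, d), b) + f(f(b + d + b, f(b, b)), f(d + a + b, b + (a + d))) + f(a + a + b + f(a, b) + b + f(b, a), f((d + a) + d, f(d, d))) + a
  Inside:  f(f(b + d + b, f(b, b)), f(d + a + b, b + (a + d)))  →  f(f(b + b + d, f(b, b)), f(a + b + d, a + b + d))
  Inside:  f(a + a + b + f(a, b) + b + f(b, a), f((d + a) + d, f(d, d)))  →  f(a + a + b + b + f(a, b) + f(b, a), f(a + d + d, f(d, d)))
  Sort arguments:  a + f(a + a + b + b + f(a, b) + f(b, a), f(a + d + d, f(d, d))) + f(f(a, d), b) + f(f(b + b + d, f(b, b)), f(a + b + d, a + b + d))
  Put back:  f(f(f(f(f(a + a + b + d + d, a + b + b + f(b, d)), f(f(a, a) + f(a, b) + f(b, b) + f(d, b), b + b + b + b + d + d + f(d, b))), a + f(a + a + b + b + f(a, b) + f(b, a), f(a + d + d, f(d, d))) + f(f(a, d), b) + f(f(b + b + d, f(b, b)), f(a + b + d, a + b + d))), d), d)

Answer: yes — both canonical forms are f(f(f(f(f(a + a + b + d + d, a + b + b + f(b, d)), f(f(a, a) + f(a, b) + f(b, b) + f(d, b), b + b + b + b + d + d + f(d, b))), a + f(a + a + b + b + f(a, b) + f(b, a), f(a + d + d, f(d, d))) + f(f(a, d), b) + f(f(b + b + d, f(b, b)), f(a + b + d, a + b + d))), d), d)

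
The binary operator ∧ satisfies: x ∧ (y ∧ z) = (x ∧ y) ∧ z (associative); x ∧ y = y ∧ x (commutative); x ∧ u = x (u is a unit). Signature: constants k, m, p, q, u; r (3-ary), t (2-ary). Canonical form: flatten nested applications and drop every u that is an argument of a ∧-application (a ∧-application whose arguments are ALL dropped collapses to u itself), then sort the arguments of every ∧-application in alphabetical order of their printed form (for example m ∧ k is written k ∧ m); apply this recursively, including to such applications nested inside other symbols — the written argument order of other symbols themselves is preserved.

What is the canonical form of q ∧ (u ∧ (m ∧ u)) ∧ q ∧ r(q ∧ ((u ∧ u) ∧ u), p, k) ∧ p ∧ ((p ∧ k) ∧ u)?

Answer: k ∧ m ∧ p ∧ p ∧ q ∧ q ∧ r(q, p, k)

Derivation:
Un-nest:  q ∧ u ∧ m ∧ u ∧ q ∧ r(q ∧ ((u ∧ u) ∧ u), p, k) ∧ p ∧ p ∧ k ∧ u
Simplify inside:  r(q ∧ ((u ∧ u) ∧ u), p, k)  →  r(q, p, k)
Drop the unit:  drop u (×3)
Sort arguments:  k ∧ m ∧ p ∧ p ∧ q ∧ q ∧ r(q, p, k)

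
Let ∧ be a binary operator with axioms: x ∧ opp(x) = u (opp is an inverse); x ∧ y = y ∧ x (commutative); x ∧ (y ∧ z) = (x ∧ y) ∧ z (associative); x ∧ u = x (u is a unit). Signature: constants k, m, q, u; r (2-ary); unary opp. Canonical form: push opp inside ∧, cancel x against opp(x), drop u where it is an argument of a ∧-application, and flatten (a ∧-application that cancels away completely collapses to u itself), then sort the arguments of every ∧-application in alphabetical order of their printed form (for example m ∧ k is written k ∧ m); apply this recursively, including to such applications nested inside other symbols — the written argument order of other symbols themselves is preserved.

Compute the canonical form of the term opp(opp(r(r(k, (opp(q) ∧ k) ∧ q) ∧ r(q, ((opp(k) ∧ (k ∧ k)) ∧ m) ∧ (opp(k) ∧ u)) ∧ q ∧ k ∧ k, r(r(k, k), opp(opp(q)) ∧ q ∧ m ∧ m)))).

Answer: r(k ∧ k ∧ q ∧ r(k, k) ∧ r(q, m), r(r(k, k), m ∧ m ∧ q ∧ q))

Derivation:
Push opp inside:  distribute opp over ∧ and collapse double opp
Collect:  r(k ∧ k ∧ q ∧ r(k, k) ∧ r(q, m), r(r(k, k), m ∧ m ∧ q ∧ q))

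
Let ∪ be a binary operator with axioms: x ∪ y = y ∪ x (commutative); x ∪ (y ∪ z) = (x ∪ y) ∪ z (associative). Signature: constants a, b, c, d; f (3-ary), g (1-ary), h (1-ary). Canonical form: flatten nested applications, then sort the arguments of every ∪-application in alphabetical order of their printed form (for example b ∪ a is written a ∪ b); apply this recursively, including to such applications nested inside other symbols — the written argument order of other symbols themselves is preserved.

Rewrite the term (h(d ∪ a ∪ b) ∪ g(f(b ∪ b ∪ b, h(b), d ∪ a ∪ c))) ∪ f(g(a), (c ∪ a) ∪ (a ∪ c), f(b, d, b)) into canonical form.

Un-nest:  h(d ∪ a ∪ b) ∪ g(f(b ∪ b ∪ b, h(b), d ∪ a ∪ c)) ∪ f(g(a), (c ∪ a) ∪ (a ∪ c), f(b, d, b))
Simplify inside:  h(d ∪ a ∪ b)  →  h(a ∪ b ∪ d)
Canonicalize subterm:  g(f(b ∪ b ∪ b, h(b), d ∪ a ∪ c))  →  g(f(b ∪ b ∪ b, h(b), a ∪ c ∪ d))
Simplify inside:  f(g(a), (c ∪ a) ∪ (a ∪ c), f(b, d, b))  →  f(g(a), a ∪ a ∪ c ∪ c, f(b, d, b))
Order the arguments:  f(g(a), a ∪ a ∪ c ∪ c, f(b, d, b)) ∪ g(f(b ∪ b ∪ b, h(b), a ∪ c ∪ d)) ∪ h(a ∪ b ∪ d)

Answer: f(g(a), a ∪ a ∪ c ∪ c, f(b, d, b)) ∪ g(f(b ∪ b ∪ b, h(b), a ∪ c ∪ d)) ∪ h(a ∪ b ∪ d)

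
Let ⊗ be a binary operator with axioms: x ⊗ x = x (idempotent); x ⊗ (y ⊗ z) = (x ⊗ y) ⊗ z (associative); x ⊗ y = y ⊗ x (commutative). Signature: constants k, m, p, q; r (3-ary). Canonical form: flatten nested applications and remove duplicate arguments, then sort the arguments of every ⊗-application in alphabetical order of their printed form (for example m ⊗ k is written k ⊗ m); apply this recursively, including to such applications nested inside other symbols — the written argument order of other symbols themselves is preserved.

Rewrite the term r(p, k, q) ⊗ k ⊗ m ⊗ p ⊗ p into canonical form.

Drop duplicates:  drop duplicate p
Order the arguments:  k ⊗ m ⊗ p ⊗ r(p, k, q)

Answer: k ⊗ m ⊗ p ⊗ r(p, k, q)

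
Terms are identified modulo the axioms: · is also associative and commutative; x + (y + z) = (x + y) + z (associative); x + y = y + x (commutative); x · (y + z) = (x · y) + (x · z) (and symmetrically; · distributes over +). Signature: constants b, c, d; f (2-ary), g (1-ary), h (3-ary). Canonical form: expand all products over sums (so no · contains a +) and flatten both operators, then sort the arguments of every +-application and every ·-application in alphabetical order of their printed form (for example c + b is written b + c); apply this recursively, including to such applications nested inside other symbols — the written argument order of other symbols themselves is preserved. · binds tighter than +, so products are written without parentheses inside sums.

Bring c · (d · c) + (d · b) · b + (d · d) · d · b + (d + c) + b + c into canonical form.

Merge nested applications:  c · c · d + b · b · d + b · d · d · d + d + c + b + c
Order the arguments:  b + b · b · d + b · d · d · d + c + c + c · c · d + d

Answer: b + b · b · d + b · d · d · d + c + c + c · c · d + d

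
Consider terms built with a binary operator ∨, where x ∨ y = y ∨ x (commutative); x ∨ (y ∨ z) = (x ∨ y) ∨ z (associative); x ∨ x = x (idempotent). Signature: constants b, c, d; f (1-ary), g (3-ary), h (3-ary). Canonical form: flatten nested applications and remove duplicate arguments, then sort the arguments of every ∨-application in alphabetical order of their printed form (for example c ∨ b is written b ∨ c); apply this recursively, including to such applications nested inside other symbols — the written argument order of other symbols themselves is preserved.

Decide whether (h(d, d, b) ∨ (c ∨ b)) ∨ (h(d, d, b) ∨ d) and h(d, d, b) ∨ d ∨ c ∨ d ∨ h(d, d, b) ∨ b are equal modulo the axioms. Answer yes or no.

Answer: yes — both canonical forms are b ∨ c ∨ d ∨ h(d, d, b)

Derivation:
Left:  (h(d, d, b) ∨ (c ∨ b)) ∨ (h(d, d, b) ∨ d)
  Flatten:  h(d, d, b) ∨ c ∨ b ∨ h(d, d, b) ∨ d
  Drop duplicates:  drop duplicate h(d, d, b)
  Sort:  b ∨ c ∨ d ∨ h(d, d, b)
Right:  h(d, d, b) ∨ d ∨ c ∨ d ∨ h(d, d, b) ∨ b
  Drop duplicates:  drop duplicate d, h(d, d, b)
  Sort:  b ∨ c ∨ d ∨ h(d, d, b)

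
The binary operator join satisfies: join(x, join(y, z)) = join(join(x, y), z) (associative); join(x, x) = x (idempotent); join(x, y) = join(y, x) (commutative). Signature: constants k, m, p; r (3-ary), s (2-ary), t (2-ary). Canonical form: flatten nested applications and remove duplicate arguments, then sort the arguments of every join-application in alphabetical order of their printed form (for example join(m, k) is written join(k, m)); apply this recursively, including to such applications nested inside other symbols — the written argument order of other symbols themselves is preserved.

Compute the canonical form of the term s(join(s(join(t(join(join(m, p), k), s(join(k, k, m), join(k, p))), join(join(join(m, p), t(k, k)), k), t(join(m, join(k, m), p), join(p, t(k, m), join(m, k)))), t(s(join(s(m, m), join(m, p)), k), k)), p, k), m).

Work inside:  join(s(join(t(join(join(m, p), k), s(join(k, k, m), join(k, p))), join(join(join(m, p), t(k, k)), k), t(join(m, join(k, m), p), join(p, t(k, m), join(m, k)))), t(s(join(s(m, m), join(m, p)), k), k)), p, k)
Inside:  s(join(t(join(join(m, p), k), s(join(k, k, m), join(k, p))), join(join(join(m, p), t(k, k)), k), t(join(m, join(k, m), p), join(p, t(k, m), join(m, k)))), t(s(join(s(m, m), join(m, p)), k), k))  →  s(join(k, m, p, t(join(k, m, p), join(k, m, p, t(k, m))), t(join(k, m, p), s(join(k, m), join(k, p))), t(k, k)), t(s(join(m, p, s(m, m)), k), k))
Sort arguments:  join(k, p, s(join(k, m, p, t(join(k, m, p), join(k, m, p, t(k, m))), t(join(k, m, p), s(join(k, m), join(k, p))), t(k, k)), t(s(join(m, p, s(m, m)), k), k)))
Reassemble:  s(join(k, p, s(join(k, m, p, t(join(k, m, p), join(k, m, p, t(k, m))), t(join(k, m, p), s(join(k, m), join(k, p))), t(k, k)), t(s(join(m, p, s(m, m)), k), k))), m)

Answer: s(join(k, p, s(join(k, m, p, t(join(k, m, p), join(k, m, p, t(k, m))), t(join(k, m, p), s(join(k, m), join(k, p))), t(k, k)), t(s(join(m, p, s(m, m)), k), k))), m)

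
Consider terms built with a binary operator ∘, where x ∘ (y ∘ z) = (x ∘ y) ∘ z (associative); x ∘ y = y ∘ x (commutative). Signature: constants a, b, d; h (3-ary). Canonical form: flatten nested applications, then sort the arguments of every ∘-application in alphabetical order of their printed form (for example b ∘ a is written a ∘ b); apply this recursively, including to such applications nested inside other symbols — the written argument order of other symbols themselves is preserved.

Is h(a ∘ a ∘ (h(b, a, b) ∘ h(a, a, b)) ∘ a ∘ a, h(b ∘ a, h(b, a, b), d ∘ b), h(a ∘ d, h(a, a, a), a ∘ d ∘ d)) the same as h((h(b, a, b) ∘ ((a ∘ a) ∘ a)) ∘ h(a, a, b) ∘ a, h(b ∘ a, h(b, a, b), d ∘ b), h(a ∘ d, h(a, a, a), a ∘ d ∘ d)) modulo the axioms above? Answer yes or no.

Answer: yes — both canonical forms are h(a ∘ a ∘ a ∘ a ∘ h(a, a, b) ∘ h(b, a, b), h(a ∘ b, h(b, a, b), b ∘ d), h(a ∘ d, h(a, a, a), a ∘ d ∘ d))

Derivation:
Left:  h(a ∘ a ∘ (h(b, a, b) ∘ h(a, a, b)) ∘ a ∘ a, h(b ∘ a, h(b, a, b), d ∘ b), h(a ∘ d, h(a, a, a), a ∘ d ∘ d))
  Work inside:  a ∘ a ∘ (h(b, a, b) ∘ h(a, a, b)) ∘ a ∘ a
  Flatten:  a ∘ a ∘ h(b, a, b) ∘ h(a, a, b) ∘ a ∘ a
  Sort:  a ∘ a ∘ a ∘ a ∘ h(a, a, b) ∘ h(b, a, b)
  Rebuild:  h(a ∘ a ∘ a ∘ a ∘ h(a, a, b) ∘ h(b, a, b), h(a ∘ b, h(b, a, b), b ∘ d), h(a ∘ d, h(a, a, a), a ∘ d ∘ d))
Right:  h((h(b, a, b) ∘ ((a ∘ a) ∘ a)) ∘ h(a, a, b) ∘ a, h(b ∘ a, h(b, a, b), d ∘ b), h(a ∘ d, h(a, a, a), a ∘ d ∘ d))
  Focus inside:  (h(b, a, b) ∘ ((a ∘ a) ∘ a)) ∘ h(a, a, b) ∘ a
  Flatten:  h(b, a, b) ∘ a ∘ a ∘ a ∘ h(a, a, b) ∘ a
  Order the arguments:  a ∘ a ∘ a ∘ a ∘ h(a, a, b) ∘ h(b, a, b)
  Put back:  h(a ∘ a ∘ a ∘ a ∘ h(a, a, b) ∘ h(b, a, b), h(a ∘ b, h(b, a, b), b ∘ d), h(a ∘ d, h(a, a, a), a ∘ d ∘ d))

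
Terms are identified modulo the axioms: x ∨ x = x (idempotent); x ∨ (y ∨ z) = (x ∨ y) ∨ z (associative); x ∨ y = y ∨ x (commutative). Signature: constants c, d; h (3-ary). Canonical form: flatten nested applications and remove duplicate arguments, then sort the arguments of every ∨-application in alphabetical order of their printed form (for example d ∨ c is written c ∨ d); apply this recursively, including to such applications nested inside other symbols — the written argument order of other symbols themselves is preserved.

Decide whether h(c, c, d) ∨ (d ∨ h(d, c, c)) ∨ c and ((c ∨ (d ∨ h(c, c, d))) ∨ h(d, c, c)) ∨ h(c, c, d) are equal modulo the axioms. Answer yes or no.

Left:  h(c, c, d) ∨ (d ∨ h(d, c, c)) ∨ c
  Flatten:  h(c, c, d) ∨ d ∨ h(d, c, c) ∨ c
  Order the arguments:  c ∨ d ∨ h(c, c, d) ∨ h(d, c, c)
Right:  ((c ∨ (d ∨ h(c, c, d))) ∨ h(d, c, c)) ∨ h(c, c, d)
  Flatten:  c ∨ d ∨ h(c, c, d) ∨ h(d, c, c) ∨ h(c, c, d)
  Idempotence:  drop duplicate h(c, c, d)
  Order the arguments:  c ∨ d ∨ h(c, c, d) ∨ h(d, c, c)

Answer: yes — both canonical forms are c ∨ d ∨ h(c, c, d) ∨ h(d, c, c)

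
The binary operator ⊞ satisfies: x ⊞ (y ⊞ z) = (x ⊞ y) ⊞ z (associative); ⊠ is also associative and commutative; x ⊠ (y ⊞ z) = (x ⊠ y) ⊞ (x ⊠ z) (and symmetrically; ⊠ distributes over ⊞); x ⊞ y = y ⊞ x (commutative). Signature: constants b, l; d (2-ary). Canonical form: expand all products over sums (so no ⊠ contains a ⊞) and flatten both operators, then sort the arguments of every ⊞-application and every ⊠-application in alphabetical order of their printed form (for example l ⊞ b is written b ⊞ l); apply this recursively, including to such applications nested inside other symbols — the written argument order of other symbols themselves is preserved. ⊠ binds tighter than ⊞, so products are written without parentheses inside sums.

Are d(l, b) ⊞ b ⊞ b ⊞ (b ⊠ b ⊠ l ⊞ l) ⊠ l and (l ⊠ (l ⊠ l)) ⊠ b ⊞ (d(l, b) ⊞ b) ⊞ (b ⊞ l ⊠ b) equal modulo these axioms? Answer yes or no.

Answer: no — b ⊞ b ⊞ b ⊠ b ⊠ l ⊠ l ⊞ d(l, b) ⊞ l ⊠ l vs b ⊞ b ⊞ b ⊠ l ⊞ b ⊠ l ⊠ l ⊠ l ⊞ d(l, b)

Derivation:
Left:  d(l, b) ⊞ b ⊞ b ⊞ (b ⊠ b ⊠ l ⊞ l) ⊠ l
  Distribute:  d(l, b) ⊞ b ⊞ b ⊞ b ⊠ b ⊠ l ⊠ l ⊞ l ⊠ l
  Order the arguments:  b ⊞ b ⊞ b ⊠ b ⊠ l ⊠ l ⊞ d(l, b) ⊞ l ⊠ l
Right:  (l ⊠ (l ⊠ l)) ⊠ b ⊞ (d(l, b) ⊞ b) ⊞ (b ⊞ l ⊠ b)
  Un-nest:  b ⊠ l ⊠ l ⊠ l ⊞ d(l, b) ⊞ b ⊞ b ⊞ b ⊠ l
  Order the arguments:  b ⊞ b ⊞ b ⊠ l ⊞ b ⊠ l ⊠ l ⊠ l ⊞ d(l, b)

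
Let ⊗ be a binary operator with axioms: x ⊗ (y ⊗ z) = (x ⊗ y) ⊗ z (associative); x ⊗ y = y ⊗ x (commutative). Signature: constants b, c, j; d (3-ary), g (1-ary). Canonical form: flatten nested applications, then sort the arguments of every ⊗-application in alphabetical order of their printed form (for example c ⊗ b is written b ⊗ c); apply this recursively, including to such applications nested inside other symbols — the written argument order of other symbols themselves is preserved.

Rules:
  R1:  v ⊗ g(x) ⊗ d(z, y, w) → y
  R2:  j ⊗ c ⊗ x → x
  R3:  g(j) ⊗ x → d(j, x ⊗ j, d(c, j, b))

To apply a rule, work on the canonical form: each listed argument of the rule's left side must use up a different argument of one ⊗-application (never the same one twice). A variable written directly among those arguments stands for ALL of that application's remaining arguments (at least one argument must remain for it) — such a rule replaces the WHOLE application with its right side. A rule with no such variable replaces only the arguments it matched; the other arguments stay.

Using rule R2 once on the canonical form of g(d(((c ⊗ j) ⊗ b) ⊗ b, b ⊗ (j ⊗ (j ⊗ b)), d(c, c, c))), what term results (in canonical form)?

Answer: g(d(b ⊗ b, b ⊗ b ⊗ j ⊗ j, d(c, c, c)))

Derivation:
Canonical form:  g(d(b ⊗ b ⊗ c ⊗ j, b ⊗ b ⊗ j ⊗ j, d(c, c, c)))
R2 matches:  uses c, j;  x := b ⊗ b
The extension variable absorbs all remaining arguments, so the whole application is rewritten.
Result:  g(d(b ⊗ b, b ⊗ b ⊗ j ⊗ j, d(c, c, c)))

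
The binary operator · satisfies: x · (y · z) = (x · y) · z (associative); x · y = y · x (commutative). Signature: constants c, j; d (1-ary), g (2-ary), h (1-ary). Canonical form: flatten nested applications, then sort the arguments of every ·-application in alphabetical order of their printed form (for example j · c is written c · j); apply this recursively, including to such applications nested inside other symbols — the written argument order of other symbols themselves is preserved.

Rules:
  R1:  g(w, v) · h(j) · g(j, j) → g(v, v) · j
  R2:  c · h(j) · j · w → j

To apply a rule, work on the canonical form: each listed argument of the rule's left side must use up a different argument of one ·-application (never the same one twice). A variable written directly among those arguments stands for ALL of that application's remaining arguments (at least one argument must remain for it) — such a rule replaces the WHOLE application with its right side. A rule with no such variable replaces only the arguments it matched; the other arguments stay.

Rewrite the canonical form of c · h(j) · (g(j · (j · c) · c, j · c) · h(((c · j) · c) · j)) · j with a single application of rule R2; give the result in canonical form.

Canonical form:  c · g(c · c · j · j, c · j) · h(c · c · j · j) · h(j) · j
R2 matches:  uses c, h(j), j;  w := g(c · c · j · j, c · j) · h(c · c · j · j)
The variable takes the whole remainder — replace the entire application.
New term:  j

Answer: j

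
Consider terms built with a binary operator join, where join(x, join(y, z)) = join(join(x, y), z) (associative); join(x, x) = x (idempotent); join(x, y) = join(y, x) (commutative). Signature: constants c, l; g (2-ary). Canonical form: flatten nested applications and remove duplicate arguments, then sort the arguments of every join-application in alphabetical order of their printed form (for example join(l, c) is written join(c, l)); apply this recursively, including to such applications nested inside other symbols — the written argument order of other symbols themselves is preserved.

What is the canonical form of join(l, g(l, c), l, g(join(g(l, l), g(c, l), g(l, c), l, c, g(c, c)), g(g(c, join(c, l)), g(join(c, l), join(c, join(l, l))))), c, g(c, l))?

Answer: join(c, g(c, l), g(join(c, g(c, c), g(c, l), g(l, c), g(l, l), l), g(g(c, join(c, l)), g(join(c, l), join(c, l)))), g(l, c), l)

Derivation:
Canonicalize subterm:  g(join(g(l, l), g(c, l), g(l, c), l, c, g(c, c)), g(g(c, join(c, l)), g(join(c, l), join(c, join(l, l)))))  →  g(join(c, g(c, c), g(c, l), g(l, c), g(l, l), l), g(g(c, join(c, l)), g(join(c, l), join(c, l))))
Drop duplicates:  drop duplicate l
Sort:  join(c, g(c, l), g(join(c, g(c, c), g(c, l), g(l, c), g(l, l), l), g(g(c, join(c, l)), g(join(c, l), join(c, l)))), g(l, c), l)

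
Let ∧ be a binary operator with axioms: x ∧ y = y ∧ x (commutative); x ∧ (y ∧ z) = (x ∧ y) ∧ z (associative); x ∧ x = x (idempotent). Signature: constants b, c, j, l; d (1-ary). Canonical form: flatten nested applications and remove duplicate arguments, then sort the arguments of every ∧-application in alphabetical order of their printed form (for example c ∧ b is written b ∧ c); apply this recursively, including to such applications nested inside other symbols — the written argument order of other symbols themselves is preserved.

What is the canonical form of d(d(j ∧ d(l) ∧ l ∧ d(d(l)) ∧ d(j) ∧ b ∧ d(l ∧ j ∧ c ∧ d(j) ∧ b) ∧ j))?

Descend into:  j ∧ d(l) ∧ l ∧ d(d(l)) ∧ d(j) ∧ b ∧ d(l ∧ j ∧ c ∧ d(j) ∧ b) ∧ j
Simplify inside:  d(l ∧ j ∧ c ∧ d(j) ∧ b)  →  d(b ∧ c ∧ d(j) ∧ j ∧ l)
Drop duplicates:  drop duplicate j
Sort:  b ∧ d(b ∧ c ∧ d(j) ∧ j ∧ l) ∧ d(d(l)) ∧ d(j) ∧ d(l) ∧ j ∧ l
Rebuild:  d(d(b ∧ d(b ∧ c ∧ d(j) ∧ j ∧ l) ∧ d(d(l)) ∧ d(j) ∧ d(l) ∧ j ∧ l))

Answer: d(d(b ∧ d(b ∧ c ∧ d(j) ∧ j ∧ l) ∧ d(d(l)) ∧ d(j) ∧ d(l) ∧ j ∧ l))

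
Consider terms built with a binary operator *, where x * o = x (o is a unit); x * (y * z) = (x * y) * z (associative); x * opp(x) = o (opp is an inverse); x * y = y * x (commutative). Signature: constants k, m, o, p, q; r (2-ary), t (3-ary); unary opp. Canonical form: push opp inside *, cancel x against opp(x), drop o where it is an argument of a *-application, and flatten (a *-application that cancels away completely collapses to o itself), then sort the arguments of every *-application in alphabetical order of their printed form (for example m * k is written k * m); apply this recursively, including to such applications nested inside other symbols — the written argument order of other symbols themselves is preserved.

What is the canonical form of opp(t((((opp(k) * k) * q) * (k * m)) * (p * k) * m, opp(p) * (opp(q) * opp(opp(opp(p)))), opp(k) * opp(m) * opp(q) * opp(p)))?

Push opp inside:  distribute opp over * and collapse double opp
Combine occurrences:  opp(t(k * k * m * m * p * q, opp(p) * opp(p) * opp(q), opp(k) * opp(m) * opp(p) * opp(q)))

Answer: opp(t(k * k * m * m * p * q, opp(p) * opp(p) * opp(q), opp(k) * opp(m) * opp(p) * opp(q)))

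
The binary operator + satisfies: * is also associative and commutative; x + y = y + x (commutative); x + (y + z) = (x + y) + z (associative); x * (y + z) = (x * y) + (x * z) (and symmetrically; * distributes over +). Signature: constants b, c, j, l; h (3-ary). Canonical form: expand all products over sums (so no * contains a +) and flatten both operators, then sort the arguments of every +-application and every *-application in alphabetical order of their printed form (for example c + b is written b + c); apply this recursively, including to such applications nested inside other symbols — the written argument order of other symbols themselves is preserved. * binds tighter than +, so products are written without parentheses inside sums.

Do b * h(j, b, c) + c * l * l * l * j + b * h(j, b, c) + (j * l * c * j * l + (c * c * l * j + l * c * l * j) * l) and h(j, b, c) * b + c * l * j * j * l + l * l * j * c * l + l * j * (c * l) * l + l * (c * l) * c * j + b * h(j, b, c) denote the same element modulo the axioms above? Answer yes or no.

Answer: yes — both canonical forms are b * h(j, b, c) + b * h(j, b, c) + c * c * j * l * l + c * j * j * l * l + c * j * l * l * l + c * j * l * l * l

Derivation:
Left:  b * h(j, b, c) + c * l * l * l * j + b * h(j, b, c) + (j * l * c * j * l + (c * c * l * j + l * c * l * j) * l)
  Expand products over sums:  b * h(j, b, c) + c * j * l * l * l + b * h(j, b, c) + c * j * j * l * l + c * c * j * l * l + c * j * l * l * l
  Sort:  b * h(j, b, c) + b * h(j, b, c) + c * c * j * l * l + c * j * j * l * l + c * j * l * l * l + c * j * l * l * l
Right:  h(j, b, c) * b + c * l * j * j * l + l * l * j * c * l + l * j * (c * l) * l + l * (c * l) * c * j + b * h(j, b, c)
  Un-nest:  b * h(j, b, c) + c * j * j * l * l + c * j * l * l * l + c * j * l * l * l + c * c * j * l * l + b * h(j, b, c)
  Order the arguments:  b * h(j, b, c) + b * h(j, b, c) + c * c * j * l * l + c * j * j * l * l + c * j * l * l * l + c * j * l * l * l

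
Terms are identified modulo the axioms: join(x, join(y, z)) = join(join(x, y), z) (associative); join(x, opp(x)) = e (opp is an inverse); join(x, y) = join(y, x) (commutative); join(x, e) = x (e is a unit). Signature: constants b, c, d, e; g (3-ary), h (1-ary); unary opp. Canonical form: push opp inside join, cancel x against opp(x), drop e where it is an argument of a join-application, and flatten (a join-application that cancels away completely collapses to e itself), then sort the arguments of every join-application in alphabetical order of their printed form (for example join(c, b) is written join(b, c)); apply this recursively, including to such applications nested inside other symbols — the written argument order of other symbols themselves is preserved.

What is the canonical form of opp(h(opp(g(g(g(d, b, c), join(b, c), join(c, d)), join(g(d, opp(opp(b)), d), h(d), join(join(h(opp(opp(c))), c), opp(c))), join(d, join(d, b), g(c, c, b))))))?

Answer: opp(h(opp(g(g(g(d, b, c), join(b, c), join(c, d)), join(g(d, b, d), h(c), h(d)), join(b, d, d, g(c, c, b))))))

Derivation:
Push opp inside:  distribute opp over join and collapse double opp
Combine occurrences:  opp(h(opp(g(g(g(d, b, c), join(b, c), join(c, d)), join(g(d, b, d), h(c), h(d)), join(b, d, d, g(c, c, b))))))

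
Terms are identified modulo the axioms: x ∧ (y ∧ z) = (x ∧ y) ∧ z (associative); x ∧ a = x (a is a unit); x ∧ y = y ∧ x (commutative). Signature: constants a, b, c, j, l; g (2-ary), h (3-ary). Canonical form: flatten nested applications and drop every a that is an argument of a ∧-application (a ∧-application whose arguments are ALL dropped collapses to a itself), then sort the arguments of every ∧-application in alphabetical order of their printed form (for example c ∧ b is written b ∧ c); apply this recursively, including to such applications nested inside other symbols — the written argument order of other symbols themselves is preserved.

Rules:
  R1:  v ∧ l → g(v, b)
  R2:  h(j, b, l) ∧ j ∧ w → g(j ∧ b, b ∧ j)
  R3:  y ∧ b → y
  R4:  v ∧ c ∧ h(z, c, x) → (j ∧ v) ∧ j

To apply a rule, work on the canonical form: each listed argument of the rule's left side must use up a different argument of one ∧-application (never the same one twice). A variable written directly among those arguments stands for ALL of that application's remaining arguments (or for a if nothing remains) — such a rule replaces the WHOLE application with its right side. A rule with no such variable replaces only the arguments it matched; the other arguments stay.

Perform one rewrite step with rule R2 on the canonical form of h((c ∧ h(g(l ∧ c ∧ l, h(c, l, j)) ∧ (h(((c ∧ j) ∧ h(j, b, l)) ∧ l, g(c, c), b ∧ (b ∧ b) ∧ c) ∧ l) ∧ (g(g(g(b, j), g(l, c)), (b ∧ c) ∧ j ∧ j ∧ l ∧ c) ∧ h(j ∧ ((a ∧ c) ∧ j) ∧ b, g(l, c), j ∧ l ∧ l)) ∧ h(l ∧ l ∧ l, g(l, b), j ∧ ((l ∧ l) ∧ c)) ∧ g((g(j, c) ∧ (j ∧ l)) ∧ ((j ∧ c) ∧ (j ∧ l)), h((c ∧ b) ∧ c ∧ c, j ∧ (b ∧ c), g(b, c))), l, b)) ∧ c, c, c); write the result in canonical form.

Canonical form:  h(c ∧ c ∧ h(g(c ∧ g(j, c) ∧ j ∧ j ∧ j ∧ l ∧ l, h(b ∧ c ∧ c ∧ c, b ∧ c ∧ j, g(b, c))) ∧ g(c ∧ l ∧ l, h(c, l, j)) ∧ g(g(g(b, j), g(l, c)), b ∧ c ∧ c ∧ j ∧ j ∧ l) ∧ h(b ∧ c ∧ j ∧ j, g(l, c), j ∧ l ∧ l) ∧ h(c ∧ h(j, b, l) ∧ j ∧ l, g(c, c), b ∧ b ∧ b ∧ c) ∧ h(l ∧ l ∧ l, g(l, b), c ∧ j ∧ l ∧ l) ∧ l, l, b), c, c)
Apply R2:  consuming h(j, b, l), j;  w := c ∧ l
Every leftover argument binds to the variable; the entire application is replaced.
New term:  h(c ∧ c ∧ h(g(c ∧ g(j, c) ∧ j ∧ j ∧ j ∧ l ∧ l, h(b ∧ c ∧ c ∧ c, b ∧ c ∧ j, g(b, c))) ∧ g(c ∧ l ∧ l, h(c, l, j)) ∧ g(g(g(b, j), g(l, c)), b ∧ c ∧ c ∧ j ∧ j ∧ l) ∧ h(b ∧ c ∧ j ∧ j, g(l, c), j ∧ l ∧ l) ∧ h(g(b ∧ j, b ∧ j), g(c, c), b ∧ b ∧ b ∧ c) ∧ h(l ∧ l ∧ l, g(l, b), c ∧ j ∧ l ∧ l) ∧ l, l, b), c, c)

Answer: h(c ∧ c ∧ h(g(c ∧ g(j, c) ∧ j ∧ j ∧ j ∧ l ∧ l, h(b ∧ c ∧ c ∧ c, b ∧ c ∧ j, g(b, c))) ∧ g(c ∧ l ∧ l, h(c, l, j)) ∧ g(g(g(b, j), g(l, c)), b ∧ c ∧ c ∧ j ∧ j ∧ l) ∧ h(b ∧ c ∧ j ∧ j, g(l, c), j ∧ l ∧ l) ∧ h(g(b ∧ j, b ∧ j), g(c, c), b ∧ b ∧ b ∧ c) ∧ h(l ∧ l ∧ l, g(l, b), c ∧ j ∧ l ∧ l) ∧ l, l, b), c, c)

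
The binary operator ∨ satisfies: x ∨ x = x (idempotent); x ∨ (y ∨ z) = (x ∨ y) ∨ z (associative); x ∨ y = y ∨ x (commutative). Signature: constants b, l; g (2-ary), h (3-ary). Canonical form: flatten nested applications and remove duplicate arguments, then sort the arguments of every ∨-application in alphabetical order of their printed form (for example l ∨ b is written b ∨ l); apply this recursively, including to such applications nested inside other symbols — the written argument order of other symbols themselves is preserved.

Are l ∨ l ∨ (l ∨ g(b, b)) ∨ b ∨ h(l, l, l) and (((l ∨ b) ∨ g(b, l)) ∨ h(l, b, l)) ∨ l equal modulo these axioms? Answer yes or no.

Left:  l ∨ l ∨ (l ∨ g(b, b)) ∨ b ∨ h(l, l, l)
  Flatten:  l ∨ l ∨ l ∨ g(b, b) ∨ b ∨ h(l, l, l)
  Deduplicate:  drop duplicate l, l
  Sort arguments:  b ∨ g(b, b) ∨ h(l, l, l) ∨ l
Right:  (((l ∨ b) ∨ g(b, l)) ∨ h(l, b, l)) ∨ l
  Un-nest:  l ∨ b ∨ g(b, l) ∨ h(l, b, l) ∨ l
  Idempotence:  drop duplicate l
  Sort arguments:  b ∨ g(b, l) ∨ h(l, b, l) ∨ l

Answer: no — b ∨ g(b, b) ∨ h(l, l, l) ∨ l vs b ∨ g(b, l) ∨ h(l, b, l) ∨ l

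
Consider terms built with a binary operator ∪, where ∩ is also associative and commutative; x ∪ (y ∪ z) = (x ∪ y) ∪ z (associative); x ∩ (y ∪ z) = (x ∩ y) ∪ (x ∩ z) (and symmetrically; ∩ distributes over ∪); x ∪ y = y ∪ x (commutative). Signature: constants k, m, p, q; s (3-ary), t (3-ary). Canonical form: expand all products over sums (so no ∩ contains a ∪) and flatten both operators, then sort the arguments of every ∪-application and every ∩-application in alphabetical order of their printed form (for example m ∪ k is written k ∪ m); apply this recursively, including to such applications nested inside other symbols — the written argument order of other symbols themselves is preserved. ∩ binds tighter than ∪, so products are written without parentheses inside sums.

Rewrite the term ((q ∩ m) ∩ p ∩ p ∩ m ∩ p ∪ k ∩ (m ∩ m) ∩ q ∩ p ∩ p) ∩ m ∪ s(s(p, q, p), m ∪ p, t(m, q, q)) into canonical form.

Distribute:  m ∩ m ∩ m ∩ p ∩ p ∩ p ∩ q ∪ k ∩ m ∩ m ∩ m ∩ p ∩ p ∩ q ∪ s(s(p, q, p), m ∪ p, t(m, q, q))
Sort:  k ∩ m ∩ m ∩ m ∩ p ∩ p ∩ q ∪ m ∩ m ∩ m ∩ p ∩ p ∩ p ∩ q ∪ s(s(p, q, p), m ∪ p, t(m, q, q))

Answer: k ∩ m ∩ m ∩ m ∩ p ∩ p ∩ q ∪ m ∩ m ∩ m ∩ p ∩ p ∩ p ∩ q ∪ s(s(p, q, p), m ∪ p, t(m, q, q))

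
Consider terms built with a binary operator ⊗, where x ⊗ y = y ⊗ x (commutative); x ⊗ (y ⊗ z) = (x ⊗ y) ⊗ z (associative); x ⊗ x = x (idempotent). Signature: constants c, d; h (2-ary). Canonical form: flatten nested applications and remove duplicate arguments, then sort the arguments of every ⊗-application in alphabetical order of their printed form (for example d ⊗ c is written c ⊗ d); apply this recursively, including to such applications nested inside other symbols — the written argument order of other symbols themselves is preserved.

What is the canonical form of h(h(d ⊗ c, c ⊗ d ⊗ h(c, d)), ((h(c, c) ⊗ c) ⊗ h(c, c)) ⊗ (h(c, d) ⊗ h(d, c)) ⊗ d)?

Descend into:  ((h(c, c) ⊗ c) ⊗ h(c, c)) ⊗ (h(c, d) ⊗ h(d, c)) ⊗ d
Un-nest:  h(c, c) ⊗ c ⊗ h(c, c) ⊗ h(c, d) ⊗ h(d, c) ⊗ d
Idempotence:  drop duplicate h(c, c)
Sort arguments:  c ⊗ d ⊗ h(c, c) ⊗ h(c, d) ⊗ h(d, c)
Rebuild:  h(h(c ⊗ d, c ⊗ d ⊗ h(c, d)), c ⊗ d ⊗ h(c, c) ⊗ h(c, d) ⊗ h(d, c))

Answer: h(h(c ⊗ d, c ⊗ d ⊗ h(c, d)), c ⊗ d ⊗ h(c, c) ⊗ h(c, d) ⊗ h(d, c))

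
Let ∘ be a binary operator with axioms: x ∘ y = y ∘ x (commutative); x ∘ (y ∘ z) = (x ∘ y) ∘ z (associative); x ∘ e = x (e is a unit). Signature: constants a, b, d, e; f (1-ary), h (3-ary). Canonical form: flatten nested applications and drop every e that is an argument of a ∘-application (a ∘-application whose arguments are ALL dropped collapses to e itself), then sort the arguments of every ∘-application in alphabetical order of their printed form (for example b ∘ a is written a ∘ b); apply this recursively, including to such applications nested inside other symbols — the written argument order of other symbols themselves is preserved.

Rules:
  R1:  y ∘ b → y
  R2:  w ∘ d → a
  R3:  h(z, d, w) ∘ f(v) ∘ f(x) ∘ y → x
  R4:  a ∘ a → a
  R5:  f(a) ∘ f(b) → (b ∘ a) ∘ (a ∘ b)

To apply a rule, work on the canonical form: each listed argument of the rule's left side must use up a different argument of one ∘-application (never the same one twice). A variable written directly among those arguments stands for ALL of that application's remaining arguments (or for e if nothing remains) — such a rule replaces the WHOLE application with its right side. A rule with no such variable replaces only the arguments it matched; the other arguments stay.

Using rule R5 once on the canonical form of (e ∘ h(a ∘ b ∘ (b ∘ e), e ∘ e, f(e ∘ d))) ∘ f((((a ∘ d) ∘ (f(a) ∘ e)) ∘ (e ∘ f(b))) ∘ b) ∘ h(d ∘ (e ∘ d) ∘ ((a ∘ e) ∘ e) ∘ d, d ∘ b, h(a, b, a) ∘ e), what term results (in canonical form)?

Canonical form:  f(a ∘ b ∘ d ∘ f(a) ∘ f(b)) ∘ h(a ∘ b ∘ b, e, f(d)) ∘ h(a ∘ d ∘ d ∘ d, b ∘ d, h(a, b, a))
Match R5:  consume f(a), f(b)
Giving:  f(a ∘ a ∘ a ∘ b ∘ b ∘ b ∘ d) ∘ h(a ∘ b ∘ b, e, f(d)) ∘ h(a ∘ d ∘ d ∘ d, b ∘ d, h(a, b, a))

Answer: f(a ∘ a ∘ a ∘ b ∘ b ∘ b ∘ d) ∘ h(a ∘ b ∘ b, e, f(d)) ∘ h(a ∘ d ∘ d ∘ d, b ∘ d, h(a, b, a))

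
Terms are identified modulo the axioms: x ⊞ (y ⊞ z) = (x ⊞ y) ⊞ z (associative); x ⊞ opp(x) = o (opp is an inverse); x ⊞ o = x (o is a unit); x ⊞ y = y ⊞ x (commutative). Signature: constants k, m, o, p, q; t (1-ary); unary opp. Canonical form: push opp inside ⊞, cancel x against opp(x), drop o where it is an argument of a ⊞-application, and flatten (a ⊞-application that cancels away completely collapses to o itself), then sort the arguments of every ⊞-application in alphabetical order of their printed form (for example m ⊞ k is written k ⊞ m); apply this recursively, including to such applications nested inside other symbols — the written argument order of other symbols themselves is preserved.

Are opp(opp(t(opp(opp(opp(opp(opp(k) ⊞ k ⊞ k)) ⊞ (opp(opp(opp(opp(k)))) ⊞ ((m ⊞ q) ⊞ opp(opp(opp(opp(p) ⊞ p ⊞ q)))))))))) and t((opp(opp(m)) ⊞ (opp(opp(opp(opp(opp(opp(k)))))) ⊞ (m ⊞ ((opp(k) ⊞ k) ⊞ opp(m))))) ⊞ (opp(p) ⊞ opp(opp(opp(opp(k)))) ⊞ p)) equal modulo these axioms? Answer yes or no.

Left:  opp(opp(t(opp(opp(opp(opp(opp(k) ⊞ k ⊞ k)) ⊞ (opp(opp(opp(opp(k)))) ⊞ ((m ⊞ q) ⊞ opp(opp(opp(opp(p) ⊞ p ⊞ q))))))))))
  Push opp inside:  distribute opp over ⊞ and collapse double opp
  Collect:  t(k ⊞ k ⊞ m)
Right:  t((opp(opp(m)) ⊞ (opp(opp(opp(opp(opp(opp(k)))))) ⊞ (m ⊞ ((opp(k) ⊞ k) ⊞ opp(m))))) ⊞ (opp(p) ⊞ opp(opp(opp(opp(k)))) ⊞ p))
  Focus inside:  (opp(opp(m)) ⊞ (opp(opp(opp(opp(opp(opp(k)))))) ⊞ (m ⊞ ((opp(k) ⊞ k) ⊞ opp(m))))) ⊞ (opp(p) ⊞ opp(opp(opp(opp(k)))) ⊞ p)
  Push opp inside:  distribute opp over ⊞ and collapse double opp
  Cancel inverse pairs:  p cancels
  Collect terms:  m ⊞ k ⊞ k
  Sort arguments:  k ⊞ k ⊞ m
  Reassemble:  t(k ⊞ k ⊞ m)

Answer: yes — both canonical forms are t(k ⊞ k ⊞ m)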